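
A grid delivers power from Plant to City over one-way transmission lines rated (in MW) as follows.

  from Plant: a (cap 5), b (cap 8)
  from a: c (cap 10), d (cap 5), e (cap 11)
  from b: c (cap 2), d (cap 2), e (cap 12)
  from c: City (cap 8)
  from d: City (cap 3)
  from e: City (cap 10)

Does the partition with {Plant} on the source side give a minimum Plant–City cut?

Yes — it is a minimum cut (capacity 13).

Given cut capacity: 5 + 8 = 13.
Augment Plant→a→c→City: bottleneck 5, flow now 5.
Augment Plant→b→c→City: bottleneck 2, flow now 7.
Augment Plant→b→d→City: bottleneck 2, flow now 9.
Augment Plant→b→e→City: bottleneck 4, flow now 13.
No augmenting path remains; maximum flow = 13.
Cut capacity 13 equals the max flow, so it is a minimum cut.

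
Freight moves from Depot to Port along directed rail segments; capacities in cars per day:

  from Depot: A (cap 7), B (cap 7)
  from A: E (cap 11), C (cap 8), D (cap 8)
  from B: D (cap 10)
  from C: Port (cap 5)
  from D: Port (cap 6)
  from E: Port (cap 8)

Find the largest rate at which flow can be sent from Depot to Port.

Augment Depot→A→C→Port: bottleneck 5, flow now 5.
Augment Depot→A→D→Port: bottleneck 2, flow now 7.
Augment Depot→B→D→Port: bottleneck 4, flow now 11.
Augment Depot→B→D→A→E→Port: bottleneck 2, flow now 13. (uses reverse residual edge)
No augmenting path remains; maximum flow = 13.
In the residual graph, reachable from Depot: {Depot, B, D}.
Min-cut edges: Depot→A (7), D→Port (6); capacity 7 + 6 = 13.
This cut is saturated, so no flow can exceed 13.

13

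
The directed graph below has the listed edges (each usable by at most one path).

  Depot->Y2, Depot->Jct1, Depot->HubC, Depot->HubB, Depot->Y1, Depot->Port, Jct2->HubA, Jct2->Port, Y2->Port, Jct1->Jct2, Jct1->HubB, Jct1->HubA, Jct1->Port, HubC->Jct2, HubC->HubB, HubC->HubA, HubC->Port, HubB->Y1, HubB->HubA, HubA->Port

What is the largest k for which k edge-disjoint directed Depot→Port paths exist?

Assign every edge capacity 1; by Menger, the answer equals the max flow.
Path Depot→Port (+1); total 1.
Path Depot→Y2→Port (+1); total 2.
Path Depot→Jct1→Port (+1); total 3.
Path Depot→HubC→Port (+1); total 4.
Path Depot→HubB→HubA→Port (+1); total 5.
No residual Depot→Port path; max flow = 5.
Certifying cut of size 5: {Depot→HubB, Depot→HubC, Depot→Jct1, Depot→Port, Depot→Y2}.

5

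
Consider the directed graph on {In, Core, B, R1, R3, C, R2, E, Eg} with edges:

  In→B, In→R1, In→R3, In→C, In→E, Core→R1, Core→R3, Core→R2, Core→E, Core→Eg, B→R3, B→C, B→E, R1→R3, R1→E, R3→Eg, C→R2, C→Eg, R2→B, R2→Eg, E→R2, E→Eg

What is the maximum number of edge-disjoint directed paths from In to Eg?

Assign every edge capacity 1; by Menger, the answer equals the max flow.
Path In→R3→Eg (+1); total 1.
Path In→C→Eg (+1); total 2.
Path In→E→Eg (+1); total 3.
Path In→B→C→R2→Eg (+1); total 4.
No residual In→Eg path; max flow = 4.
Certifying cut of size 4: {C→Eg, E→Eg, R2→Eg, R3→Eg}.

4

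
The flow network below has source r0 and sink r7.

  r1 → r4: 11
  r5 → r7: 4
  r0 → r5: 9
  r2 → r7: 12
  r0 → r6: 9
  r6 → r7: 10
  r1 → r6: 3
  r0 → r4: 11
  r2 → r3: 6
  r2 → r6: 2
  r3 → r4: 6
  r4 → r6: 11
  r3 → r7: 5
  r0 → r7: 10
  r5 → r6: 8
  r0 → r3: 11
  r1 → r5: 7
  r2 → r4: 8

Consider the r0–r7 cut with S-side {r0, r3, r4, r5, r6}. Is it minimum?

Given cut capacity: 10 + 5 + 4 + 10 = 29.
Augment r0→r7: bottleneck 10, flow now 10.
Augment r0→r3→r7: bottleneck 5, flow now 15.
Augment r0→r5→r7: bottleneck 4, flow now 19.
Augment r0→r6→r7: bottleneck 9, flow now 28.
Augment r0→r4→r6→r7: bottleneck 1, flow now 29.
No augmenting path remains; maximum flow = 29.
Cut capacity 29 equals the max flow, so it is a minimum cut.

Yes — it is a minimum cut (capacity 29).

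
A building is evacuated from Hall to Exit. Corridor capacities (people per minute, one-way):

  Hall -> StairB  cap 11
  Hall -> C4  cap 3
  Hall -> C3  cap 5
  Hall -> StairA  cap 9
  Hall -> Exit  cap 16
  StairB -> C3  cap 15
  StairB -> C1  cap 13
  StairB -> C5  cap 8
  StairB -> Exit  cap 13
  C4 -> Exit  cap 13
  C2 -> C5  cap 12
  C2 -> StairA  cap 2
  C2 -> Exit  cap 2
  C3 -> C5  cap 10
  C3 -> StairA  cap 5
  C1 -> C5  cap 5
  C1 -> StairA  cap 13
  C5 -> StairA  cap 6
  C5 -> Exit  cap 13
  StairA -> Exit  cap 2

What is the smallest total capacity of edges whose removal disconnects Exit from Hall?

Augment Hall→Exit: bottleneck 16, flow now 16.
Augment Hall→StairB→Exit: bottleneck 11, flow now 27.
Augment Hall→C4→Exit: bottleneck 3, flow now 30.
Augment Hall→StairA→Exit: bottleneck 2, flow now 32.
Augment Hall→C3→C5→Exit: bottleneck 5, flow now 37.
No augmenting path remains; maximum flow = 37.
By max-flow min-cut, the minimum cut capacity equals the max flow.
In the residual graph, reachable from Hall: {Hall, StairA}.
Min-cut edges: Hall→StairB (11), Hall→C4 (3), Hall→C3 (5), Hall→Exit (16), StairA→Exit (2); capacity 11 + 3 + 5 + 16 + 2 = 37.

37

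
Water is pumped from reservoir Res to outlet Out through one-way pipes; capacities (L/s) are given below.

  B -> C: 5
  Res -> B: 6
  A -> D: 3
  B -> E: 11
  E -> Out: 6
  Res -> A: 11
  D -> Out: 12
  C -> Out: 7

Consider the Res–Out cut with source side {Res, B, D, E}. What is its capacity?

Edges leaving {Res, B, D, E}: Res→A (11), B→C (5), D→Out (12), E→Out (6).
Cut capacity = 11 + 5 + 12 + 6 = 34.

34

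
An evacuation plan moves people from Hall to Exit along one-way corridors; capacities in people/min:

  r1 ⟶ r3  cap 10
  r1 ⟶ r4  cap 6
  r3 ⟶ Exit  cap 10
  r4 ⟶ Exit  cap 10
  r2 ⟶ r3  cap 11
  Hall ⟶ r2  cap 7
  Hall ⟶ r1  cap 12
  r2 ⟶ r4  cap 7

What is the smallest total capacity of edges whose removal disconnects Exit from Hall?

19

Augment Hall→r1→r3→Exit: bottleneck 10, flow now 10.
Augment Hall→r1→r4→Exit: bottleneck 2, flow now 12.
Augment Hall→r2→r4→Exit: bottleneck 7, flow now 19.
No augmenting path remains; maximum flow = 19.
By max-flow min-cut, the minimum cut capacity equals the max flow.
In the residual graph, reachable from Hall: {Hall}.
Min-cut edges: Hall→r1 (12), Hall→r2 (7); capacity 12 + 7 = 19.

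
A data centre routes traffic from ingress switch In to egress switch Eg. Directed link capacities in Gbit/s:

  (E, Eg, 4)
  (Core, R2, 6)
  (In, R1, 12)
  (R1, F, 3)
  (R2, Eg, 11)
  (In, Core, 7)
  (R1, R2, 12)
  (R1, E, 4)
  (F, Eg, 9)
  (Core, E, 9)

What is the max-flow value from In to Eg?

Augment In→R1→E→Eg: bottleneck 4, flow now 4.
Augment In→R1→F→Eg: bottleneck 3, flow now 7.
Augment In→R1→R2→Eg: bottleneck 5, flow now 12.
Augment In→Core→R2→Eg: bottleneck 6, flow now 18.
No augmenting path remains; maximum flow = 18.
In the residual graph, reachable from In: {In, R1, Core, E, R2}.
Min-cut edges: R1→F (3), E→Eg (4), R2→Eg (11); capacity 3 + 4 + 11 = 18.
This cut is saturated, so no flow can exceed 18.

18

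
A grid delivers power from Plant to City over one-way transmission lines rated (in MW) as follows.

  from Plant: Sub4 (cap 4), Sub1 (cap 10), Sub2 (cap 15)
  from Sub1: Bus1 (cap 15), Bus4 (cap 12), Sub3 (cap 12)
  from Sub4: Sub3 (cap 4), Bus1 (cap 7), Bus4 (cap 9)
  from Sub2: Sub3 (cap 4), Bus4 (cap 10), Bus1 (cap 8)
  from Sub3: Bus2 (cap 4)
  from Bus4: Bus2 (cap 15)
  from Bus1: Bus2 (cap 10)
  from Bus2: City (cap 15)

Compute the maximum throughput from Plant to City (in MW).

15

Augment Plant→Sub1→Sub3→Bus2→City: bottleneck 4, flow now 4.
Augment Plant→Sub1→Bus4→Bus2→City: bottleneck 6, flow now 10.
Augment Plant→Sub4→Bus4→Bus2→City: bottleneck 4, flow now 14.
Augment Plant→Sub2→Bus4→Bus2→City: bottleneck 1, flow now 15.
No augmenting path remains; maximum flow = 15.
In the residual graph, reachable from Plant: {Plant, Sub1, Sub4, Sub2, Sub3, Bus4, Bus1, Bus2}.
Min-cut edges: Bus2→City (15); capacity 15 = 15.
This cut is saturated, so no flow can exceed 15.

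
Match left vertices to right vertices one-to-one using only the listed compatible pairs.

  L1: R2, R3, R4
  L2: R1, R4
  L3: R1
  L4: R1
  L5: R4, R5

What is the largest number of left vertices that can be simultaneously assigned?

4

Unit-capacity flow: source→left, listed edges, right→sink; max matching = max flow.
Augmenting path L1→R2 (+1); matched 1.
Augmenting path L2→R1 (+1); matched 2.
Augmenting path L5→R4 (+1); matched 3.
Augmenting path L3→R1→L2→R4→L5→R5 (+1); matched 4.
No augmenting path remains; maximum matching = 4.
König certificate: {L1, L2, L5, R1} is a vertex cover of size 4 (every listed pair touches it), so no matching can be larger.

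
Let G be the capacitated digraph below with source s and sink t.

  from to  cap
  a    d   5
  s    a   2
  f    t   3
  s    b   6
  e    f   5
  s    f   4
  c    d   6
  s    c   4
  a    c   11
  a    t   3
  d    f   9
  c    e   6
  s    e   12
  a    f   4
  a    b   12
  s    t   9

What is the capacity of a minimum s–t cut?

14

Augment s→t: bottleneck 9, flow now 9.
Augment s→a→t: bottleneck 2, flow now 11.
Augment s→f→t: bottleneck 3, flow now 14.
No augmenting path remains; maximum flow = 14.
By max-flow min-cut, the minimum cut capacity equals the max flow.
In the residual graph, reachable from s: {s, b, c, d, e, f}.
Min-cut edges: s→a (2), s→t (9), f→t (3); capacity 2 + 9 + 3 = 14.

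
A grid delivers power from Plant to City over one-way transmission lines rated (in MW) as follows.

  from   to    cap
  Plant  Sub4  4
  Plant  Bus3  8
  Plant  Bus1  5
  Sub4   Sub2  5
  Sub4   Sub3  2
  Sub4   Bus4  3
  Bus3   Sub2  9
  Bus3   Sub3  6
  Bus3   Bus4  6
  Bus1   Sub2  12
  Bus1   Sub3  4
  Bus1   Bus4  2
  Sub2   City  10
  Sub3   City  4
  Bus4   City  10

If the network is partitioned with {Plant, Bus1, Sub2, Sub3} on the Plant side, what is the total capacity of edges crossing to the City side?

28

Edges leaving {Plant, Bus1, Sub2, Sub3}: Plant→Sub4 (4), Plant→Bus3 (8), Bus1→Bus4 (2), Sub2→City (10), Sub3→City (4).
Cut capacity = 4 + 8 + 2 + 10 + 4 = 28.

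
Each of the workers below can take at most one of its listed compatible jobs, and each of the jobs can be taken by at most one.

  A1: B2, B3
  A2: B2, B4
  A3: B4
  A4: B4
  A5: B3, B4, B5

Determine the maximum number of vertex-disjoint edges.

Unit-capacity flow: source→left, listed edges, right→sink; max matching = max flow.
Augmenting path A1→B2 (+1); matched 1.
Augmenting path A2→B4 (+1); matched 2.
Augmenting path A5→B3 (+1); matched 3.
Augmenting path A3→B4→A2→B2→A1→B3→A5→B5 (+1); matched 4.
No augmenting path remains; maximum matching = 4.
König certificate: {A1, A2, A5, B4} is a vertex cover of size 4 (every listed pair touches it), so no matching can be larger.

4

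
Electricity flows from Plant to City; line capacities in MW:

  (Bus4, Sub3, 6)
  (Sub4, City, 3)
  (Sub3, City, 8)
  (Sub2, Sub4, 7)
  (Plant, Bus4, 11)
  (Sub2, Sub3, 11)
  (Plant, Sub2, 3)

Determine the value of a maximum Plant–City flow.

Augment Plant→Bus4→Sub3→City: bottleneck 6, flow now 6.
Augment Plant→Sub2→Sub4→City: bottleneck 3, flow now 9.
No augmenting path remains; maximum flow = 9.
In the residual graph, reachable from Plant: {Plant, Bus4}.
Min-cut edges: Plant→Sub2 (3), Bus4→Sub3 (6); capacity 3 + 6 = 9.
This cut is saturated, so no flow can exceed 9.

9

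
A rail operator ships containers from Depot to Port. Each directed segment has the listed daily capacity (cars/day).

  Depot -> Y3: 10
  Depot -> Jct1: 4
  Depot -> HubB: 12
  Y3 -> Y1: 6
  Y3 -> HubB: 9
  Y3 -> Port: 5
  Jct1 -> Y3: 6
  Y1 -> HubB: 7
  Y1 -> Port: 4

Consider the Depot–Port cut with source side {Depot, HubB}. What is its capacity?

Edges leaving {Depot, HubB}: Depot→Y3 (10), Depot→Jct1 (4).
Cut capacity = 10 + 4 = 14.

14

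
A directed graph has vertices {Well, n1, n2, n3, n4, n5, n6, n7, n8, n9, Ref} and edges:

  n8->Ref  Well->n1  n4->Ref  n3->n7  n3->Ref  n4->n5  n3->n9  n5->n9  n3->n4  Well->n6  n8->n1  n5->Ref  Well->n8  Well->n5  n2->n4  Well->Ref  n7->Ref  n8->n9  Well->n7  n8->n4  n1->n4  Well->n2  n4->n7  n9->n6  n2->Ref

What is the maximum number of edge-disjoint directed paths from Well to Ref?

6

Assign every edge capacity 1; by Menger, the answer equals the max flow.
Path Well→Ref (+1); total 1.
Path Well→n2→Ref (+1); total 2.
Path Well→n5→Ref (+1); total 3.
Path Well→n7→Ref (+1); total 4.
Path Well→n8→Ref (+1); total 5.
Path Well→n1→n4→Ref (+1); total 6.
No residual Well→Ref path; max flow = 6.
Certifying cut of size 6: {Well→Ref, Well→n1, Well→n2, Well→n5, Well→n7, Well→n8}.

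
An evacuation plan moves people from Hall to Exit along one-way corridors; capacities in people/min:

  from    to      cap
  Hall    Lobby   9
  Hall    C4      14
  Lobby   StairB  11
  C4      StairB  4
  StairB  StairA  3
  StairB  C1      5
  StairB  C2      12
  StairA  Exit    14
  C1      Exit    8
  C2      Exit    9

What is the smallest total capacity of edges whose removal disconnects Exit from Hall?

13

Augment Hall→Lobby→StairB→StairA→Exit: bottleneck 3, flow now 3.
Augment Hall→Lobby→StairB→C1→Exit: bottleneck 5, flow now 8.
Augment Hall→Lobby→StairB→C2→Exit: bottleneck 1, flow now 9.
Augment Hall→C4→StairB→C2→Exit: bottleneck 4, flow now 13.
No augmenting path remains; maximum flow = 13.
By max-flow min-cut, the minimum cut capacity equals the max flow.
In the residual graph, reachable from Hall: {Hall, C4}.
Min-cut edges: Hall→Lobby (9), C4→StairB (4); capacity 9 + 4 = 13.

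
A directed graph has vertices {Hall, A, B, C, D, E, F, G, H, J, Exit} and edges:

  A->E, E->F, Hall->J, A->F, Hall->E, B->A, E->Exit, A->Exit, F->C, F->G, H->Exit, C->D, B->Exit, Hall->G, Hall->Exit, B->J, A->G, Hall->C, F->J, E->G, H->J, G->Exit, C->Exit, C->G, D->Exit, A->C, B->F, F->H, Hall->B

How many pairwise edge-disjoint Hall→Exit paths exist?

Assign every edge capacity 1; by Menger, the answer equals the max flow.
Path Hall→Exit (+1); total 1.
Path Hall→B→Exit (+1); total 2.
Path Hall→C→Exit (+1); total 3.
Path Hall→E→Exit (+1); total 4.
Path Hall→G→Exit (+1); total 5.
No residual Hall→Exit path; max flow = 5.
Certifying cut of size 5: {Hall→B, Hall→C, Hall→E, Hall→Exit, Hall→G}.

5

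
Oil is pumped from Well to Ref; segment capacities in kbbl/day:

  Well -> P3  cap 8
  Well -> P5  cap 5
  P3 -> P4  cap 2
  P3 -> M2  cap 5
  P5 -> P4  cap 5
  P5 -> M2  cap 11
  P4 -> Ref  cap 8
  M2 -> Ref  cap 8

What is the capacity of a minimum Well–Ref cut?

12

Augment Well→P3→P4→Ref: bottleneck 2, flow now 2.
Augment Well→P3→M2→Ref: bottleneck 5, flow now 7.
Augment Well→P5→P4→Ref: bottleneck 5, flow now 12.
No augmenting path remains; maximum flow = 12.
By max-flow min-cut, the minimum cut capacity equals the max flow.
In the residual graph, reachable from Well: {Well, P3}.
Min-cut edges: Well→P5 (5), P3→P4 (2), P3→M2 (5); capacity 5 + 2 + 5 = 12.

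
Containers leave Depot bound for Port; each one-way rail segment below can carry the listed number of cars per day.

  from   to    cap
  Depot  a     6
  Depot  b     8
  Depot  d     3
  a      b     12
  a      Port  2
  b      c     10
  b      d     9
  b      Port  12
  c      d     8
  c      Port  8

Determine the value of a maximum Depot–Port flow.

14

Augment Depot→a→Port: bottleneck 2, flow now 2.
Augment Depot→b→Port: bottleneck 8, flow now 10.
Augment Depot→a→b→Port: bottleneck 4, flow now 14.
No augmenting path remains; maximum flow = 14.
In the residual graph, reachable from Depot: {Depot, d}.
Min-cut edges: Depot→a (6), Depot→b (8); capacity 6 + 8 = 14.
This cut is saturated, so no flow can exceed 14.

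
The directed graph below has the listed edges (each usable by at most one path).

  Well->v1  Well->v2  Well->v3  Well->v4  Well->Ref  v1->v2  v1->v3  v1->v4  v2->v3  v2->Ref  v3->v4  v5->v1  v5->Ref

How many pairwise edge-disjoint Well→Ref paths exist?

2

Assign every edge capacity 1; by Menger, the answer equals the max flow.
Path Well→Ref (+1); total 1.
Path Well→v2→Ref (+1); total 2.
No residual Well→Ref path; max flow = 2.
Certifying cut of size 2: {Well→Ref, v2→Ref}.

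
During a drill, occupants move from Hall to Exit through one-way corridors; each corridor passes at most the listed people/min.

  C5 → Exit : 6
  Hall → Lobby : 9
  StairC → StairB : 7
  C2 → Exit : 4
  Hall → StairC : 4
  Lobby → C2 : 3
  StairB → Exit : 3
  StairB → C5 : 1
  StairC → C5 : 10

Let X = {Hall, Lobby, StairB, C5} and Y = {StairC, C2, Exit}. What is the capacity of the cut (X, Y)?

Edges leaving {Hall, Lobby, StairB, C5}: Hall→StairC (4), Lobby→C2 (3), StairB→Exit (3), C5→Exit (6).
Cut capacity = 4 + 3 + 3 + 6 = 16.

16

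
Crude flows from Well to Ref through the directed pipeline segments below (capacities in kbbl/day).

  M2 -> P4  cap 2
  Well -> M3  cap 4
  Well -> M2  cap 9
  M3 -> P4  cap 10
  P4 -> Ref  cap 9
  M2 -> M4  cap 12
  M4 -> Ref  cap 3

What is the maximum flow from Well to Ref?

Augment Well→M3→P4→Ref: bottleneck 4, flow now 4.
Augment Well→M2→M4→Ref: bottleneck 3, flow now 7.
Augment Well→M2→P4→Ref: bottleneck 2, flow now 9.
No augmenting path remains; maximum flow = 9.
In the residual graph, reachable from Well: {Well, M2, M4}.
Min-cut edges: Well→M3 (4), M2→P4 (2), M4→Ref (3); capacity 4 + 2 + 3 = 9.
This cut is saturated, so no flow can exceed 9.

9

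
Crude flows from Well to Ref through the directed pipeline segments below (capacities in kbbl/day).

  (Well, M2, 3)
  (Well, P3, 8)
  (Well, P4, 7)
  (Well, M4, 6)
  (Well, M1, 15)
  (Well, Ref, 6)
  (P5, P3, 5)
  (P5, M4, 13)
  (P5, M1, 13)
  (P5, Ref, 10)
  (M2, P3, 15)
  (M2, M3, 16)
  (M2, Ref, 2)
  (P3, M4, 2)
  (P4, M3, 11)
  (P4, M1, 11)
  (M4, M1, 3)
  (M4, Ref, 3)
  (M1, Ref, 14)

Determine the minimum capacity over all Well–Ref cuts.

25

Augment Well→Ref: bottleneck 6, flow now 6.
Augment Well→M2→Ref: bottleneck 2, flow now 8.
Augment Well→M4→Ref: bottleneck 3, flow now 11.
Augment Well→M1→Ref: bottleneck 14, flow now 25.
No augmenting path remains; maximum flow = 25.
By max-flow min-cut, the minimum cut capacity equals the max flow.
In the residual graph, reachable from Well: {Well, M2, P3, P4, M4, M3, M1}.
Min-cut edges: Well→Ref (6), M2→Ref (2), M4→Ref (3), M1→Ref (14); capacity 6 + 2 + 3 + 14 = 25.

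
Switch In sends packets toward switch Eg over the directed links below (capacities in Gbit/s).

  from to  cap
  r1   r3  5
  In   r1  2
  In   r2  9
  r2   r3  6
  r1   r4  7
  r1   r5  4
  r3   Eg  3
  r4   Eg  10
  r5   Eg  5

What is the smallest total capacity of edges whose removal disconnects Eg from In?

5

Augment In→r1→r3→Eg: bottleneck 2, flow now 2.
Augment In→r2→r3→Eg: bottleneck 1, flow now 3.
Augment In→r2→r3→r1→r4→Eg: bottleneck 2, flow now 5. (uses reverse residual edge)
No augmenting path remains; maximum flow = 5.
By max-flow min-cut, the minimum cut capacity equals the max flow.
In the residual graph, reachable from In: {In, r2, r3}.
Min-cut edges: In→r1 (2), r3→Eg (3); capacity 2 + 3 = 5.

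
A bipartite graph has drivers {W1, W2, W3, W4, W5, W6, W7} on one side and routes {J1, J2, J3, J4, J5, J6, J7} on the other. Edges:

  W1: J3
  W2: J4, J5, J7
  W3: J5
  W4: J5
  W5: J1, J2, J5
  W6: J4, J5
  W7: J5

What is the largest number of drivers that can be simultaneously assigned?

Unit-capacity flow: source→left, listed edges, right→sink; max matching = max flow.
Augmenting path W1→J3 (+1); matched 1.
Augmenting path W2→J4 (+1); matched 2.
Augmenting path W3→J5 (+1); matched 3.
Augmenting path W5→J1 (+1); matched 4.
Augmenting path W6→J4→W2→J7 (+1); matched 5.
No augmenting path remains; maximum matching = 5.
König certificate: {W1, W2, W5, W6, J5} is a vertex cover of size 5 (every listed pair touches it), so no matching can be larger.

5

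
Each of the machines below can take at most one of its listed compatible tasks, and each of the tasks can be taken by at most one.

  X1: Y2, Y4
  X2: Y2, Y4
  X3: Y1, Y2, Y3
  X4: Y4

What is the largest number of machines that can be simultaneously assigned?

3

Unit-capacity flow: source→left, listed edges, right→sink; max matching = max flow.
Augmenting path X1→Y2 (+1); matched 1.
Augmenting path X2→Y4 (+1); matched 2.
Augmenting path X3→Y1 (+1); matched 3.
No augmenting path remains; maximum matching = 3.
König certificate: {X3, Y2, Y4} is a vertex cover of size 3 (every listed pair touches it), so no matching can be larger.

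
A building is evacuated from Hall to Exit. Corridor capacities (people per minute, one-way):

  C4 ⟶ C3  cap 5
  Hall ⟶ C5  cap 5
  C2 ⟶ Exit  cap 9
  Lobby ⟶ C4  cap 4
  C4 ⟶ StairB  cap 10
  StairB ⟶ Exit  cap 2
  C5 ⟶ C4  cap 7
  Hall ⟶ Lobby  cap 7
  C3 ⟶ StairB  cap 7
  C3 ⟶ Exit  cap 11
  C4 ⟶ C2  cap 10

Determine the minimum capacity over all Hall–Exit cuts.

9

Augment Hall→C5→C4→StairB→Exit: bottleneck 2, flow now 2.
Augment Hall→C5→C4→C3→Exit: bottleneck 3, flow now 5.
Augment Hall→Lobby→C4→C3→Exit: bottleneck 2, flow now 7.
Augment Hall→Lobby→C4→C2→Exit: bottleneck 2, flow now 9.
No augmenting path remains; maximum flow = 9.
By max-flow min-cut, the minimum cut capacity equals the max flow.
In the residual graph, reachable from Hall: {Hall, Lobby}.
Min-cut edges: Hall→C5 (5), Lobby→C4 (4); capacity 5 + 4 = 9.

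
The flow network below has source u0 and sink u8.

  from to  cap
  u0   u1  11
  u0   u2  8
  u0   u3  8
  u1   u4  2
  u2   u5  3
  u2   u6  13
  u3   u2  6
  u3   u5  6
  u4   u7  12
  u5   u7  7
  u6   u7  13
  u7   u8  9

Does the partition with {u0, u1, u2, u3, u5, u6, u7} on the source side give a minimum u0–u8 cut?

Given cut capacity: 2 + 9 = 11.
Augment u0→u1→u4→u7→u8: bottleneck 2, flow now 2.
Augment u0→u2→u5→u7→u8: bottleneck 3, flow now 5.
Augment u0→u2→u6→u7→u8: bottleneck 4, flow now 9.
No augmenting path remains; maximum flow = 9.
In the residual graph, reachable from u0: {u0, u1, u2, u3, u4, u5, u6, u7}.
Min-cut edges: u7→u8 (9); capacity 9 = 9.
Cut capacity 11 exceeds the max flow 9, so it is not minimum.

No — its capacity is 11, but the minimum cut has capacity 9.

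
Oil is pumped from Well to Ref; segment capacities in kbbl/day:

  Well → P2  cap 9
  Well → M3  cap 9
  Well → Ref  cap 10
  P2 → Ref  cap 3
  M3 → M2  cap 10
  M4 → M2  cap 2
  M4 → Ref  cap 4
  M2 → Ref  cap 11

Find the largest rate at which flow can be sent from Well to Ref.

Augment Well→Ref: bottleneck 10, flow now 10.
Augment Well→P2→Ref: bottleneck 3, flow now 13.
Augment Well→M3→M2→Ref: bottleneck 9, flow now 22.
No augmenting path remains; maximum flow = 22.
In the residual graph, reachable from Well: {Well, P2}.
Min-cut edges: Well→M3 (9), Well→Ref (10), P2→Ref (3); capacity 9 + 10 + 3 = 22.
This cut is saturated, so no flow can exceed 22.

22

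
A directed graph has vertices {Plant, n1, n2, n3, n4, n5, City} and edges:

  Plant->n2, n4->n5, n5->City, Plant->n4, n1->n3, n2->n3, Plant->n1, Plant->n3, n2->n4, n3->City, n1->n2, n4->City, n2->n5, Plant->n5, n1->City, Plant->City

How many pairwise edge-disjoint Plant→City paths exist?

5

Assign every edge capacity 1; by Menger, the answer equals the max flow.
Path Plant→City (+1); total 1.
Path Plant→n1→City (+1); total 2.
Path Plant→n3→City (+1); total 3.
Path Plant→n4→City (+1); total 4.
Path Plant→n5→City (+1); total 5.
No residual Plant→City path; max flow = 5.
Certifying cut of size 5: {Plant→City, Plant→n1, n3→City, n4→City, n5→City}.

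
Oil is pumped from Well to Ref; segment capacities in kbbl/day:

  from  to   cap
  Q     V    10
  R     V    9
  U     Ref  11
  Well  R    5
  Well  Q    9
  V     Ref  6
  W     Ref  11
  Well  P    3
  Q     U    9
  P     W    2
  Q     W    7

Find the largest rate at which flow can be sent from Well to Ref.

16

Augment Well→P→W→Ref: bottleneck 2, flow now 2.
Augment Well→Q→U→Ref: bottleneck 9, flow now 11.
Augment Well→R→V→Ref: bottleneck 5, flow now 16.
No augmenting path remains; maximum flow = 16.
In the residual graph, reachable from Well: {Well, P}.
Min-cut edges: Well→Q (9), Well→R (5), P→W (2); capacity 9 + 5 + 2 = 16.
This cut is saturated, so no flow can exceed 16.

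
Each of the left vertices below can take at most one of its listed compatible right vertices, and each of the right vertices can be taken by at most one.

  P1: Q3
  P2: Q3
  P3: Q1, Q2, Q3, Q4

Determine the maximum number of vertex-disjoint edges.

Unit-capacity flow: source→left, listed edges, right→sink; max matching = max flow.
Augmenting path P1→Q3 (+1); matched 1.
Augmenting path P3→Q1 (+1); matched 2.
No augmenting path remains; maximum matching = 2.
König certificate: {P3, Q3} is a vertex cover of size 2 (every listed pair touches it), so no matching can be larger.

2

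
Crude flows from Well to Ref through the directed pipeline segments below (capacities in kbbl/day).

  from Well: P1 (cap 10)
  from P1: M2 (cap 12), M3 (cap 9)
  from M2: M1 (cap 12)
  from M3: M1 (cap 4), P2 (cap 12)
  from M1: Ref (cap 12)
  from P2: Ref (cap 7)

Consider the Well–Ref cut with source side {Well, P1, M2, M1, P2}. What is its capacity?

28

Edges leaving {Well, P1, M2, M1, P2}: P1→M3 (9), M1→Ref (12), P2→Ref (7).
Cut capacity = 9 + 12 + 7 = 28.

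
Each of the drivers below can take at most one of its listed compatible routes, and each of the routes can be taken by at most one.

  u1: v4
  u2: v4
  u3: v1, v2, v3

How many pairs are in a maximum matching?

Unit-capacity flow: source→left, listed edges, right→sink; max matching = max flow.
Augmenting path u1→v4 (+1); matched 1.
Augmenting path u3→v1 (+1); matched 2.
No augmenting path remains; maximum matching = 2.
König certificate: {u3, v4} is a vertex cover of size 2 (every listed pair touches it), so no matching can be larger.

2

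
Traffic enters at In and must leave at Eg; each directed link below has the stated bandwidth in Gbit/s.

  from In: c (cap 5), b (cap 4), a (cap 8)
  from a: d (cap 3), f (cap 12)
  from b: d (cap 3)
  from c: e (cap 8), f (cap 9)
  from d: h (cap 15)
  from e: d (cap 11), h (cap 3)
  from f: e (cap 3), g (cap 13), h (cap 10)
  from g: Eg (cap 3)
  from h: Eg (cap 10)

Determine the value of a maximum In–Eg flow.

Augment In→a→d→h→Eg: bottleneck 3, flow now 3.
Augment In→a→f→g→Eg: bottleneck 3, flow now 6.
Augment In→a→f→h→Eg: bottleneck 2, flow now 8.
Augment In→b→d→h→Eg: bottleneck 3, flow now 11.
Augment In→c→e→h→Eg: bottleneck 2, flow now 13.
No augmenting path remains; maximum flow = 13.
In the residual graph, reachable from In: {In, a, b, c, d, e, f, g, h}.
Min-cut edges: g→Eg (3), h→Eg (10); capacity 3 + 10 = 13.
This cut is saturated, so no flow can exceed 13.

13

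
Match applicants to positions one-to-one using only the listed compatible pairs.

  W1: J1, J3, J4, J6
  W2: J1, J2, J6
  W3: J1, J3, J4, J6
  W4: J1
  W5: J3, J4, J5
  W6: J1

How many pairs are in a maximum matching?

5

Unit-capacity flow: source→left, listed edges, right→sink; max matching = max flow.
Augmenting path W1→J1 (+1); matched 1.
Augmenting path W2→J2 (+1); matched 2.
Augmenting path W3→J3 (+1); matched 3.
Augmenting path W5→J4 (+1); matched 4.
Augmenting path W4→J1→W1→J6 (+1); matched 5.
No augmenting path remains; maximum matching = 5.
König certificate: {W1, W2, W3, W5, J1} is a vertex cover of size 5 (every listed pair touches it), so no matching can be larger.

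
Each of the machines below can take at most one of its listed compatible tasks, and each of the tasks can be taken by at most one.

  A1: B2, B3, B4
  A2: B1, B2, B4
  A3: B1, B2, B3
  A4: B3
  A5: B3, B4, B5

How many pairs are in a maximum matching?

Unit-capacity flow: source→left, listed edges, right→sink; max matching = max flow.
Augmenting path A1→B2 (+1); matched 1.
Augmenting path A2→B1 (+1); matched 2.
Augmenting path A3→B3 (+1); matched 3.
Augmenting path A5→B4 (+1); matched 4.
Augmenting path A4→B3→A3→B1→A2→B4→A5→B5 (+1); matched 5.
No augmenting path remains; maximum matching = 5.
König certificate: {A1, A2, A3, A4, A5} is a vertex cover of size 5 (every listed pair touches it), so no matching can be larger.

5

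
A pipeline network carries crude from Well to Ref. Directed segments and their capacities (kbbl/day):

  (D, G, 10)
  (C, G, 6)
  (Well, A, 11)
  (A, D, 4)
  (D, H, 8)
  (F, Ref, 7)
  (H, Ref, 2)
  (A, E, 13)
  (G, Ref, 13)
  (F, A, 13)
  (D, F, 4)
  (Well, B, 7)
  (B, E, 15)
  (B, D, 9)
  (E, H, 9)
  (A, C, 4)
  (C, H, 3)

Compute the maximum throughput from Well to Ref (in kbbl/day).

Augment Well→A→C→G→Ref: bottleneck 4, flow now 4.
Augment Well→A→D→F→Ref: bottleneck 4, flow now 8.
Augment Well→A→E→H→Ref: bottleneck 2, flow now 10.
Augment Well→B→D→G→Ref: bottleneck 7, flow now 17.
No augmenting path remains; maximum flow = 17.
In the residual graph, reachable from Well: {Well, A, E, H}.
Min-cut edges: Well→B (7), A→C (4), A→D (4), H→Ref (2); capacity 7 + 4 + 4 + 2 = 17.
This cut is saturated, so no flow can exceed 17.

17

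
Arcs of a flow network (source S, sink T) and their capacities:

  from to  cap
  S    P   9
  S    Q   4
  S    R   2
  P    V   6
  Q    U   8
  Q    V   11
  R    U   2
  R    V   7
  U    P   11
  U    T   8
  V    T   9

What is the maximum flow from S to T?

12

Augment S→P→V→T: bottleneck 6, flow now 6.
Augment S→Q→U→T: bottleneck 4, flow now 10.
Augment S→R→U→T: bottleneck 2, flow now 12.
No augmenting path remains; maximum flow = 12.
In the residual graph, reachable from S: {S, P}.
Min-cut edges: S→Q (4), S→R (2), P→V (6); capacity 4 + 2 + 6 = 12.
This cut is saturated, so no flow can exceed 12.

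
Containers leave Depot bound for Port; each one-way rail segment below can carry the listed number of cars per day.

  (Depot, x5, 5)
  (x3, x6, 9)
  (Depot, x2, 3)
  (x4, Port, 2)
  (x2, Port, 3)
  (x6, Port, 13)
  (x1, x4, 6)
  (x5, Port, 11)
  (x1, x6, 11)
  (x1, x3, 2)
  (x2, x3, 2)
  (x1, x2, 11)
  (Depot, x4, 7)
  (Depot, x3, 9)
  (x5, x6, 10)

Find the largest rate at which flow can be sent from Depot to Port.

Augment Depot→x2→Port: bottleneck 3, flow now 3.
Augment Depot→x4→Port: bottleneck 2, flow now 5.
Augment Depot→x5→Port: bottleneck 5, flow now 10.
Augment Depot→x3→x6→Port: bottleneck 9, flow now 19.
No augmenting path remains; maximum flow = 19.
In the residual graph, reachable from Depot: {Depot, x4}.
Min-cut edges: Depot→x2 (3), Depot→x3 (9), Depot→x5 (5), x4→Port (2); capacity 3 + 9 + 5 + 2 = 19.
This cut is saturated, so no flow can exceed 19.

19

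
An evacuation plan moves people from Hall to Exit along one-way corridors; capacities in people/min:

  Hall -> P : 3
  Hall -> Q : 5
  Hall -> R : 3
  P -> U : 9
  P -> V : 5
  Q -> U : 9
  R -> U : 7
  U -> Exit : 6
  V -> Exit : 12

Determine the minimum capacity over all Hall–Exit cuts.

9

Augment Hall→P→U→Exit: bottleneck 3, flow now 3.
Augment Hall→Q→U→Exit: bottleneck 3, flow now 6.
Augment Hall→Q→U→P→V→Exit: bottleneck 2, flow now 8. (uses reverse residual edge)
Augment Hall→R→U→P→V→Exit: bottleneck 1, flow now 9. (uses reverse residual edge)
No augmenting path remains; maximum flow = 9.
By max-flow min-cut, the minimum cut capacity equals the max flow.
In the residual graph, reachable from Hall: {Hall, Q, R, U}.
Min-cut edges: Hall→P (3), U→Exit (6); capacity 3 + 6 = 9.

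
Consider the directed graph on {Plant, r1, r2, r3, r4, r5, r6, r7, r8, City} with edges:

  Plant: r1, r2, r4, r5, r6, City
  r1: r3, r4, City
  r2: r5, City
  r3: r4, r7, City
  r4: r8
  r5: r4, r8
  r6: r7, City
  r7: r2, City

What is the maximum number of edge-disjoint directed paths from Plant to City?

4

Assign every edge capacity 1; by Menger, the answer equals the max flow.
Path Plant→City (+1); total 1.
Path Plant→r1→City (+1); total 2.
Path Plant→r2→City (+1); total 3.
Path Plant→r6→City (+1); total 4.
No residual Plant→City path; max flow = 4.
Certifying cut of size 4: {Plant→City, Plant→r1, Plant→r2, Plant→r6}.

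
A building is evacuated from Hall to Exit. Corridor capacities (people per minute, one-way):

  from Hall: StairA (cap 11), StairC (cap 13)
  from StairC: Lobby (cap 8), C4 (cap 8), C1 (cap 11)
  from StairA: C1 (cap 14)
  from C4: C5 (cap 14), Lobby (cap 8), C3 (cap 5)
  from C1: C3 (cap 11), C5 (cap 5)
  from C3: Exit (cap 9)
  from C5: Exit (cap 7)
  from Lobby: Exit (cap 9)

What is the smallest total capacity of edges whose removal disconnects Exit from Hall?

24

Augment Hall→StairC→Lobby→Exit: bottleneck 8, flow now 8.
Augment Hall→StairC→C4→C3→Exit: bottleneck 5, flow now 13.
Augment Hall→StairA→C1→C3→Exit: bottleneck 4, flow now 17.
Augment Hall→StairA→C1→C5→Exit: bottleneck 5, flow now 22.
Augment Hall→StairA→C1→C3→C4→C5→Exit: bottleneck 2, flow now 24. (uses reverse residual edge)
No augmenting path remains; maximum flow = 24.
By max-flow min-cut, the minimum cut capacity equals the max flow.
In the residual graph, reachable from Hall: {Hall}.
Min-cut edges: Hall→StairC (13), Hall→StairA (11); capacity 13 + 11 = 24.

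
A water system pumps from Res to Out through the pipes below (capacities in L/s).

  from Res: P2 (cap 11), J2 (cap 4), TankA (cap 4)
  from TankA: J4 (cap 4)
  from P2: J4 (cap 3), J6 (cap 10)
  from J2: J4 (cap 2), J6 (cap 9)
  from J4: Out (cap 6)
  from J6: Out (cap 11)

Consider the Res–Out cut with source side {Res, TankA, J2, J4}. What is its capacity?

26

Edges leaving {Res, TankA, J2, J4}: Res→P2 (11), J2→J6 (9), J4→Out (6).
Cut capacity = 11 + 9 + 6 = 26.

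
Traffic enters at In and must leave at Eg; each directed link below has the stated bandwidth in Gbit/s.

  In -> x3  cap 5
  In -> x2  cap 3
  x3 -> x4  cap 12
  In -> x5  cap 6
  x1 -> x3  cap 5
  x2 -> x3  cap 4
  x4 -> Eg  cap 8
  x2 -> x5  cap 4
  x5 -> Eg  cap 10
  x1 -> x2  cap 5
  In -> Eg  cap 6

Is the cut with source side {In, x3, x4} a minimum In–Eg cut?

No — its capacity is 23, but the minimum cut has capacity 20.

Given cut capacity: 3 + 6 + 6 + 8 = 23.
Augment In→Eg: bottleneck 6, flow now 6.
Augment In→x5→Eg: bottleneck 6, flow now 12.
Augment In→x2→x5→Eg: bottleneck 3, flow now 15.
Augment In→x3→x4→Eg: bottleneck 5, flow now 20.
No augmenting path remains; maximum flow = 20.
In the residual graph, reachable from In: {In}.
Min-cut edges: In→x2 (3), In→x3 (5), In→x5 (6), In→Eg (6); capacity 3 + 5 + 6 + 6 = 20.
Cut capacity 23 exceeds the max flow 20, so it is not minimum.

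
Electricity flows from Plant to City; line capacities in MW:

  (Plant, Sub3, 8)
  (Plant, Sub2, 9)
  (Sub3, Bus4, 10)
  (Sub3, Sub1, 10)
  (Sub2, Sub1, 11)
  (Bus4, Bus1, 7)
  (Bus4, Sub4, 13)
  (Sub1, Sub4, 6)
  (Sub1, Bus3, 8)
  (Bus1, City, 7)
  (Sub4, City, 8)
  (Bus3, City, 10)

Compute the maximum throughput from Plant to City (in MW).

Augment Plant→Sub3→Bus4→Bus1→City: bottleneck 7, flow now 7.
Augment Plant→Sub3→Bus4→Sub4→City: bottleneck 1, flow now 8.
Augment Plant→Sub2→Sub1→Sub4→City: bottleneck 6, flow now 14.
Augment Plant→Sub2→Sub1→Bus3→City: bottleneck 3, flow now 17.
No augmenting path remains; maximum flow = 17.
In the residual graph, reachable from Plant: {Plant}.
Min-cut edges: Plant→Sub3 (8), Plant→Sub2 (9); capacity 8 + 9 = 17.
This cut is saturated, so no flow can exceed 17.

17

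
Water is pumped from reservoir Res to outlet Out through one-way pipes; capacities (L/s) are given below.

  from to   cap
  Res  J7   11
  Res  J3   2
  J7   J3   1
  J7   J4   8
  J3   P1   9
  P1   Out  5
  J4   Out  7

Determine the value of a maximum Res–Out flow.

Augment Res→J7→J4→Out: bottleneck 7, flow now 7.
Augment Res→J3→P1→Out: bottleneck 2, flow now 9.
Augment Res→J7→J3→P1→Out: bottleneck 1, flow now 10.
No augmenting path remains; maximum flow = 10.
In the residual graph, reachable from Res: {Res, J7, J4}.
Min-cut edges: Res→J3 (2), J7→J3 (1), J4→Out (7); capacity 2 + 1 + 7 = 10.
This cut is saturated, so no flow can exceed 10.

10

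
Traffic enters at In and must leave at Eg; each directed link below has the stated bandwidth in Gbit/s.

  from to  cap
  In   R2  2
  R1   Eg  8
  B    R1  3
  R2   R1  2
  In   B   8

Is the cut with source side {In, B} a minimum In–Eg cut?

Given cut capacity: 2 + 3 = 5.
Augment In→R2→R1→Eg: bottleneck 2, flow now 2.
Augment In→B→R1→Eg: bottleneck 3, flow now 5.
No augmenting path remains; maximum flow = 5.
Cut capacity 5 equals the max flow, so it is a minimum cut.

Yes — it is a minimum cut (capacity 5).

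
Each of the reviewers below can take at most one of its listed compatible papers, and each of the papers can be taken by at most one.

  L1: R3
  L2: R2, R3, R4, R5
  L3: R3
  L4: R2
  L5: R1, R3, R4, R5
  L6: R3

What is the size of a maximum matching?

4

Unit-capacity flow: source→left, listed edges, right→sink; max matching = max flow.
Augmenting path L1→R3 (+1); matched 1.
Augmenting path L2→R2 (+1); matched 2.
Augmenting path L5→R1 (+1); matched 3.
Augmenting path L4→R2→L2→R4 (+1); matched 4.
No augmenting path remains; maximum matching = 4.
König certificate: {L2, L4, L5, R3} is a vertex cover of size 4 (every listed pair touches it), so no matching can be larger.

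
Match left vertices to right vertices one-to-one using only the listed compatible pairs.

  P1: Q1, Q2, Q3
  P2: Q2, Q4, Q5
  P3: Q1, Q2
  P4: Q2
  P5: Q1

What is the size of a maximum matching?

4

Unit-capacity flow: source→left, listed edges, right→sink; max matching = max flow.
Augmenting path P1→Q1 (+1); matched 1.
Augmenting path P2→Q2 (+1); matched 2.
Augmenting path P3→Q1→P1→Q3 (+1); matched 3.
Augmenting path P4→Q2→P2→Q4 (+1); matched 4.
No augmenting path remains; maximum matching = 4.
König certificate: {P1, P2, Q1, Q2} is a vertex cover of size 4 (every listed pair touches it), so no matching can be larger.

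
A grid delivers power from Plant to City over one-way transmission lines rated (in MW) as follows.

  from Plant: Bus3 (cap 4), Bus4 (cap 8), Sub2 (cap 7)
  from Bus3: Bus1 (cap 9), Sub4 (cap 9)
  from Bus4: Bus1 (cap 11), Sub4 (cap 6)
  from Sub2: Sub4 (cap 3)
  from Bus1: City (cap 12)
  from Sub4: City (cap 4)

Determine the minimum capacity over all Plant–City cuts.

Augment Plant→Bus3→Bus1→City: bottleneck 4, flow now 4.
Augment Plant→Bus4→Bus1→City: bottleneck 8, flow now 12.
Augment Plant→Sub2→Sub4→City: bottleneck 3, flow now 15.
No augmenting path remains; maximum flow = 15.
By max-flow min-cut, the minimum cut capacity equals the max flow.
In the residual graph, reachable from Plant: {Plant, Sub2}.
Min-cut edges: Plant→Bus3 (4), Plant→Bus4 (8), Sub2→Sub4 (3); capacity 4 + 8 + 3 = 15.

15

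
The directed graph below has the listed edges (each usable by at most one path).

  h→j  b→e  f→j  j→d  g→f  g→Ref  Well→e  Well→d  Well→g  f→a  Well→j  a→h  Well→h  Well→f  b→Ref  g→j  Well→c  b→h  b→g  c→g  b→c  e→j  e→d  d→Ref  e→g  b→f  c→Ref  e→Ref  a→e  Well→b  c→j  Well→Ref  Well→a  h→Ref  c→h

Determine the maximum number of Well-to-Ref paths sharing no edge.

7

Assign every edge capacity 1; by Menger, the answer equals the max flow.
Path Well→Ref (+1); total 1.
Path Well→b→Ref (+1); total 2.
Path Well→c→Ref (+1); total 3.
Path Well→d→Ref (+1); total 4.
Path Well→e→Ref (+1); total 5.
Path Well→g→Ref (+1); total 6.
Path Well→h→Ref (+1); total 7.
No residual Well→Ref path; max flow = 7.
Certifying cut of size 7: {Well→Ref, Well→b, Well→c, d→Ref, e→Ref, g→Ref, h→Ref}.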